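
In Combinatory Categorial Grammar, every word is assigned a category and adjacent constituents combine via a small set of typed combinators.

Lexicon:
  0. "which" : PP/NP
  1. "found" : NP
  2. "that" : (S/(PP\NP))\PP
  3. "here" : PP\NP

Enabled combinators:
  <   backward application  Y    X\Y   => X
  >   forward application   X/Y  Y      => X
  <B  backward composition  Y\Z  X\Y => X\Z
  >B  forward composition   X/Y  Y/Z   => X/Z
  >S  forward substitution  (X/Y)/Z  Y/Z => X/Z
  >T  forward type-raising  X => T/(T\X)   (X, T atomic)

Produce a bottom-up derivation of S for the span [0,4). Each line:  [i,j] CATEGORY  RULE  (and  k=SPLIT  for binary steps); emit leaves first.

[0,4] S   >
  [0,3] S/(PP\NP)   <
    [0,2] PP   >
      [0,1] "which" : PP/NP
      [1,2] "found" : NP
    [2,3] "that" : (S/(PP\NP))\PP
  [3,4] "here" : PP\NP

[0,1] PP/NP  lex  "which"
[1,2] NP  lex  "found"
[0,2] PP  >  k=1
[2,3] (S/(PP\NP))\PP  lex  "that"
[0,3] S/(PP\NP)  <  k=2
[3,4] PP\NP  lex  "here"
[0,4] S  >  k=3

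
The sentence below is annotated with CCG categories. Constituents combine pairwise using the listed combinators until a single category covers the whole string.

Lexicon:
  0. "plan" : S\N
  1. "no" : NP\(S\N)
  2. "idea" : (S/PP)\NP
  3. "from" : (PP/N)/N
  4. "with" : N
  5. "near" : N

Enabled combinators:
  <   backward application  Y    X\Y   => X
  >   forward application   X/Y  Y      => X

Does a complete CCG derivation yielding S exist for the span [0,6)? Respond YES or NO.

YES

[0,6] S   >
  [0,3] S/PP   <
    [0,2] NP   <
      [0,1] "plan" : S\N
      [1,2] "no" : NP\(S\N)
    [2,3] "idea" : (S/PP)\NP
  [3,6] PP   >
    [3,5] PP/N   >
      [3,4] "from" : (PP/N)/N
      [4,5] "with" : N
    [5,6] "near" : N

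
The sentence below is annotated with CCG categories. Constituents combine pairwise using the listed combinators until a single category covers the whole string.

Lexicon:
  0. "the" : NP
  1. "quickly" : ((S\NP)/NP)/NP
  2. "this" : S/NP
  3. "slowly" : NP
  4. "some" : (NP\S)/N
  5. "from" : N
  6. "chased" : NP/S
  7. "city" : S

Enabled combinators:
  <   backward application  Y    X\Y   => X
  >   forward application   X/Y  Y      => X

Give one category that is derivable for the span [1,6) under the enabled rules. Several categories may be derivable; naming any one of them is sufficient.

(S\NP)/NP

[0,8] S   <
  [0,1] "the" : NP
  [1,8] S\NP   >
    [1,6] (S\NP)/NP   >
      [1,2] "quickly" : ((S\NP)/NP)/NP
      [2,6] NP   <
        [2,4] S   >
          [2,3] "this" : S/NP
          [3,4] "slowly" : NP
        [4,6] NP\S   >
          [4,5] "some" : (NP\S)/N
          [5,6] "from" : N
    [6,8] NP   >
      [6,7] "chased" : NP/S
      [7,8] "city" : S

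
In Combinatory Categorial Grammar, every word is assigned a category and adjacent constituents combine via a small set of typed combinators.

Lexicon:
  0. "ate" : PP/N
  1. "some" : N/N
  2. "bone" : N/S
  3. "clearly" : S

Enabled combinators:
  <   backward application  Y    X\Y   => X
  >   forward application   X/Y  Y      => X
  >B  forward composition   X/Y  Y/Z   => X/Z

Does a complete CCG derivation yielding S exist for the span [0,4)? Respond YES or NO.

PP/N N/N N/S S
CKY chart[0,4] = {PP}; S ∉ chart

NO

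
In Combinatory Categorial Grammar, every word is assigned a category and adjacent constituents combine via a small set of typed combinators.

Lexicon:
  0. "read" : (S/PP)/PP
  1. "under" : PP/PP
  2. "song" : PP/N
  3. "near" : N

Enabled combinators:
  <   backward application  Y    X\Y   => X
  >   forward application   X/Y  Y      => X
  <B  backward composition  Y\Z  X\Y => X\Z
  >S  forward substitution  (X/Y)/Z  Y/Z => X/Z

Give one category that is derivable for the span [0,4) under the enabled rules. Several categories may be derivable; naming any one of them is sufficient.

S

[0,4] S   >
  [0,2] S/PP   >S
    [0,1] "read" : (S/PP)/PP
    [1,2] "under" : PP/PP
  [2,4] PP   >
    [2,3] "song" : PP/N
    [3,4] "near" : N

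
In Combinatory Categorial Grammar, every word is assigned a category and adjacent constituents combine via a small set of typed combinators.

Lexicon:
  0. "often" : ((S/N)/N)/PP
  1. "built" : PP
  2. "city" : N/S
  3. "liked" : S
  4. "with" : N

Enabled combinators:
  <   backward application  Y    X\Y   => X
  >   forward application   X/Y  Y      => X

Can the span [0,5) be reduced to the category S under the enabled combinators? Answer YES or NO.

YES

[0,5] S   >
  [0,4] S/N   >
    [0,2] (S/N)/N   >
      [0,1] "often" : ((S/N)/N)/PP
      [1,2] "built" : PP
    [2,4] N   >
      [2,3] "city" : N/S
      [3,4] "liked" : S
  [4,5] "with" : N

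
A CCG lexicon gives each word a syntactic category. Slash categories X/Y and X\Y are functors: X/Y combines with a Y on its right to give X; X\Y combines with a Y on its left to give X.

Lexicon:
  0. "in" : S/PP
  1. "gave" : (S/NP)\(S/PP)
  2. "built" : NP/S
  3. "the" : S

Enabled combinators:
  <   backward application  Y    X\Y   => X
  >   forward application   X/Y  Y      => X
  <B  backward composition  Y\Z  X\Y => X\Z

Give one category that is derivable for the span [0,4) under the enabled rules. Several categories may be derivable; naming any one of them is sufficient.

[0,4] S   >
  [0,2] S/NP   <
    [0,1] "in" : S/PP
    [1,2] "gave" : (S/NP)\(S/PP)
  [2,4] NP   >
    [2,3] "built" : NP/S
    [3,4] "the" : S

S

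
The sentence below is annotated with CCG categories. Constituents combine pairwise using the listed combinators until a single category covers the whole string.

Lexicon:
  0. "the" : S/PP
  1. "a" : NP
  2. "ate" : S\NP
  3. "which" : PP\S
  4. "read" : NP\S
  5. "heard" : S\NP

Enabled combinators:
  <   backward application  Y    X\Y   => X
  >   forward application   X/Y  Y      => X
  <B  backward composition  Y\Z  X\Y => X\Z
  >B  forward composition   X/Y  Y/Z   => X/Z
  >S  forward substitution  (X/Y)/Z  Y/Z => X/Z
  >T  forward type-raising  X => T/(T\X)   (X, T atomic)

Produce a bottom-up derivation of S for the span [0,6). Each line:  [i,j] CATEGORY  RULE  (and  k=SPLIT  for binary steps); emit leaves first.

[0,1] S/PP  lex  "the"
[1,2] NP  lex  "a"
[1,2] PP/(PP\NP)  >T
[2,3] S\NP  lex  "ate"
[3,4] PP\S  lex  "which"
[2,4] PP\NP  <B  k=3
[1,4] PP  >  k=2
[0,4] S  >  k=1
[4,5] NP\S  lex  "read"
[0,5] NP  <  k=4
[5,6] S\NP  lex  "heard"
[0,6] S  <  k=5

[0,6] S   <
  [0,5] NP   <
    [0,4] S   >
      [0,1] "the" : S/PP
      [1,4] PP   >
        [1,2] PP/(PP\NP)   >T
          [1,2] "a" : NP
        [2,4] PP\NP   <B
          [2,3] "ate" : S\NP
          [3,4] "which" : PP\S
    [4,5] "read" : NP\S
  [5,6] "heard" : S\NP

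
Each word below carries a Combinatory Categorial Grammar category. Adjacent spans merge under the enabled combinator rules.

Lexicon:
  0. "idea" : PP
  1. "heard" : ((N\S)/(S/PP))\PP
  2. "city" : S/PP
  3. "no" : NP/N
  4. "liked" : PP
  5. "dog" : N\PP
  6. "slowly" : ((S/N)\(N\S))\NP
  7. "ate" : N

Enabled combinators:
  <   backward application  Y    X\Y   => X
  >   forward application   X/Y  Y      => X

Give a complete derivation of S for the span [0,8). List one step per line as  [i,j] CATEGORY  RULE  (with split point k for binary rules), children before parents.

[0,8] S   >
  [0,7] S/N   <
    [0,3] N\S   >
      [0,2] (N\S)/(S/PP)   <
        [0,1] "idea" : PP
        [1,2] "heard" : ((N\S)/(S/PP))\PP
      [2,3] "city" : S/PP
    [3,7] (S/N)\(N\S)   <
      [3,6] NP   >
        [3,4] "no" : NP/N
        [4,6] N   <
          [4,5] "liked" : PP
          [5,6] "dog" : N\PP
      [6,7] "slowly" : ((S/N)\(N\S))\NP
  [7,8] "ate" : N

[0,1] PP  lex  "idea"
[1,2] ((N\S)/(S/PP))\PP  lex  "heard"
[0,2] (N\S)/(S/PP)  <  k=1
[2,3] S/PP  lex  "city"
[0,3] N\S  >  k=2
[3,4] NP/N  lex  "no"
[4,5] PP  lex  "liked"
[5,6] N\PP  lex  "dog"
[4,6] N  <  k=5
[3,6] NP  >  k=4
[6,7] ((S/N)\(N\S))\NP  lex  "slowly"
[3,7] (S/N)\(N\S)  <  k=6
[0,7] S/N  <  k=3
[7,8] N  lex  "ate"
[0,8] S  >  k=7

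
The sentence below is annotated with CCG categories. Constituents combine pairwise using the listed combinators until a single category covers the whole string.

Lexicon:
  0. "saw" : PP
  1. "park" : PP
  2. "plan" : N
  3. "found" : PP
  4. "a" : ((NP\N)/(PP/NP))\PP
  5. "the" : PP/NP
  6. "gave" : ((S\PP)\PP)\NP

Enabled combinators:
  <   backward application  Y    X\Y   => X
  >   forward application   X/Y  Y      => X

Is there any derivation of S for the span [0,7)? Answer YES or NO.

YES

[0,7] S   <
  [0,1] "saw" : PP
  [1,7] S\PP   <
    [1,2] "park" : PP
    [2,7] (S\PP)\PP   <
      [2,6] NP   <
        [2,3] "plan" : N
        [3,6] NP\N   >
          [3,5] (NP\N)/(PP/NP)   <
            [3,4] "found" : PP
            [4,5] "a" : ((NP\N)/(PP/NP))\PP
          [5,6] "the" : PP/NP
      [6,7] "gave" : ((S\PP)\PP)\NP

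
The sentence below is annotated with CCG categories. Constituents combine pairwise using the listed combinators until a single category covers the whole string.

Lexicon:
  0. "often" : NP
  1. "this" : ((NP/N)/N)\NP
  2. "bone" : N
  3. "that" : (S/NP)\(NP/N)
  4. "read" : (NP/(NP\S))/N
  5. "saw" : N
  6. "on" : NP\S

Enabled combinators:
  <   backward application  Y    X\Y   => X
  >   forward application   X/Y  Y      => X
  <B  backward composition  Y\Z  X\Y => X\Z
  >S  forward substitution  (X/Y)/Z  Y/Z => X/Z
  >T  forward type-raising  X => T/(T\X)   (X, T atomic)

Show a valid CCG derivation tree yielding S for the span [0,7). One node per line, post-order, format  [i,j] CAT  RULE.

[0,7] S   >
  [0,4] S/NP   <
    [0,3] NP/N   >
      [0,2] (NP/N)/N   <
        [0,1] "often" : NP
        [1,2] "this" : ((NP/N)/N)\NP
      [2,3] "bone" : N
    [3,4] "that" : (S/NP)\(NP/N)
  [4,7] NP   >
    [4,6] NP/(NP\S)   >
      [4,5] "read" : (NP/(NP\S))/N
      [5,6] "saw" : N
    [6,7] "on" : NP\S

[0,1] NP  lex  "often"
[1,2] ((NP/N)/N)\NP  lex  "this"
[0,2] (NP/N)/N  <  k=1
[2,3] N  lex  "bone"
[0,3] NP/N  >  k=2
[3,4] (S/NP)\(NP/N)  lex  "that"
[0,4] S/NP  <  k=3
[4,5] (NP/(NP\S))/N  lex  "read"
[5,6] N  lex  "saw"
[4,6] NP/(NP\S)  >  k=5
[6,7] NP\S  lex  "on"
[4,7] NP  >  k=6
[0,7] S  >  k=4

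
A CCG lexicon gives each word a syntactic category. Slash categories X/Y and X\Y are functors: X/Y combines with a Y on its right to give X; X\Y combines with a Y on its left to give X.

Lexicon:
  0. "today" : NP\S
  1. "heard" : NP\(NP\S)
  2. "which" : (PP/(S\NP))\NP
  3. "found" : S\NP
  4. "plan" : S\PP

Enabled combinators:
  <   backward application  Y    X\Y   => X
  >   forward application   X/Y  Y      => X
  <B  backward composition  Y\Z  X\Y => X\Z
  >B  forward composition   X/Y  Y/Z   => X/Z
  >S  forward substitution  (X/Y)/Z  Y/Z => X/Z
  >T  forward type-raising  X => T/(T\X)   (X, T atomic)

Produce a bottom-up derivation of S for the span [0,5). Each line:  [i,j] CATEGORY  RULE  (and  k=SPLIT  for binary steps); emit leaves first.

[0,5] S   <
  [0,4] PP   >
    [0,3] PP/(S\NP)   <
      [0,2] NP   <
        [0,1] "today" : NP\S
        [1,2] "heard" : NP\(NP\S)
      [2,3] "which" : (PP/(S\NP))\NP
    [3,4] "found" : S\NP
  [4,5] "plan" : S\PP

[0,1] NP\S  lex  "today"
[1,2] NP\(NP\S)  lex  "heard"
[0,2] NP  <  k=1
[2,3] (PP/(S\NP))\NP  lex  "which"
[0,3] PP/(S\NP)  <  k=2
[3,4] S\NP  lex  "found"
[0,4] PP  >  k=3
[4,5] S\PP  lex  "plan"
[0,5] S  <  k=4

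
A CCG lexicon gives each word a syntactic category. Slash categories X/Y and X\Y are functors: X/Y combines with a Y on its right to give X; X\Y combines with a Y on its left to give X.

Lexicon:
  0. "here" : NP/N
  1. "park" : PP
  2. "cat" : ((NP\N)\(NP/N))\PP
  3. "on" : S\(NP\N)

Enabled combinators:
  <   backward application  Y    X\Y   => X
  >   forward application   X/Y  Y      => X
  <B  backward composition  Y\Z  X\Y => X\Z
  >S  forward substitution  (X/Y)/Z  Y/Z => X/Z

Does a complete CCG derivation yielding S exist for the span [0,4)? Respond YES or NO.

YES

[0,4] S   <
  [0,3] NP\N   <
    [0,1] "here" : NP/N
    [1,3] (NP\N)\(NP/N)   <
      [1,2] "park" : PP
      [2,3] "cat" : ((NP\N)\(NP/N))\PP
  [3,4] "on" : S\(NP\N)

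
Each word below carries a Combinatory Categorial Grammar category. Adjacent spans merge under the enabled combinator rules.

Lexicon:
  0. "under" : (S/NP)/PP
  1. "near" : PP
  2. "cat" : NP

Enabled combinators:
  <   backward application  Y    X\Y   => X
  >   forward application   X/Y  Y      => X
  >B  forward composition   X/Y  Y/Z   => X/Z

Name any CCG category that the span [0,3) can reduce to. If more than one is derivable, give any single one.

[0,3] S   >
  [0,2] S/NP   >
    [0,1] "under" : (S/NP)/PP
    [1,2] "near" : PP
  [2,3] "cat" : NP

S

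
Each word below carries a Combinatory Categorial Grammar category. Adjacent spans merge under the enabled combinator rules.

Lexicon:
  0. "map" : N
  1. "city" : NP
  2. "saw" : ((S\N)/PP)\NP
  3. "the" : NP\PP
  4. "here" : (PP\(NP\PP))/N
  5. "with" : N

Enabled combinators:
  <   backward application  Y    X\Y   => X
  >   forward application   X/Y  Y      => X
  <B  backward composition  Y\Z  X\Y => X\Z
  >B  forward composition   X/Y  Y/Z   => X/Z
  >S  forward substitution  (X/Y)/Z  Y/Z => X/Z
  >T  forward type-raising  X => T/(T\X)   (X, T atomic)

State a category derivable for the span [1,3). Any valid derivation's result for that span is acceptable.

(S\N)/PP

[0,6] S   <
  [0,1] "map" : N
  [1,6] S\N   >
    [1,3] (S\N)/PP   <
      [1,2] "city" : NP
      [2,3] "saw" : ((S\N)/PP)\NP
    [3,6] PP   <
      [3,4] "the" : NP\PP
      [4,6] PP\(NP\PP)   >
        [4,5] "here" : (PP\(NP\PP))/N
        [5,6] "with" : N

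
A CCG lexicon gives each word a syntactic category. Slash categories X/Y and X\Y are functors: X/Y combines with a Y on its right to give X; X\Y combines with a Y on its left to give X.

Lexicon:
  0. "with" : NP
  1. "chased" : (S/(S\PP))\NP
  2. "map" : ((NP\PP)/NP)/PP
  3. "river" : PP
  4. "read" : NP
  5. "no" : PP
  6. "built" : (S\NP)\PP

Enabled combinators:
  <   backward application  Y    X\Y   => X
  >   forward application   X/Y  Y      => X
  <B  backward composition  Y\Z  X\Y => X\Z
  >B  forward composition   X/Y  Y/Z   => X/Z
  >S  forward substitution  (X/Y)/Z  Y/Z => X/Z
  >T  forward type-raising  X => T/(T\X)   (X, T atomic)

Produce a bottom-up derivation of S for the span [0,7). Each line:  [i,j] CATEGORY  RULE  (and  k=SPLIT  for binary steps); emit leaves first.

[0,7] S   >
  [0,2] S/(S\PP)   <
    [0,1] "with" : NP
    [1,2] "chased" : (S/(S\PP))\NP
  [2,7] S\PP   <B
    [2,5] NP\PP   >
      [2,4] (NP\PP)/NP   >
        [2,3] "map" : ((NP\PP)/NP)/PP
        [3,4] "river" : PP
      [4,5] "read" : NP
    [5,7] S\NP   <
      [5,6] "no" : PP
      [6,7] "built" : (S\NP)\PP

[0,1] NP  lex  "with"
[1,2] (S/(S\PP))\NP  lex  "chased"
[0,2] S/(S\PP)  <  k=1
[2,3] ((NP\PP)/NP)/PP  lex  "map"
[3,4] PP  lex  "river"
[2,4] (NP\PP)/NP  >  k=3
[4,5] NP  lex  "read"
[2,5] NP\PP  >  k=4
[5,6] PP  lex  "no"
[6,7] (S\NP)\PP  lex  "built"
[5,7] S\NP  <  k=6
[2,7] S\PP  <B  k=5
[0,7] S  >  k=2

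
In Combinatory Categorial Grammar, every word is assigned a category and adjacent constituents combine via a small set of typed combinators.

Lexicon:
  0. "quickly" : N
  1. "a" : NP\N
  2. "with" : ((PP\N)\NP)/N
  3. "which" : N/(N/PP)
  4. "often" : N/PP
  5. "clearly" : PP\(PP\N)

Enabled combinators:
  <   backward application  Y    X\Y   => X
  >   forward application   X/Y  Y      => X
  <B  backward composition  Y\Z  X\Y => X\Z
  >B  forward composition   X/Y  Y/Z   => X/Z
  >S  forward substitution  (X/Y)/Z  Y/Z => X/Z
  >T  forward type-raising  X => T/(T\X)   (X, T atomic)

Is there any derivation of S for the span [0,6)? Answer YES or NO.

N NP\N ((PP\N)\NP)/N N/(N/PP) N/PP PP\(PP\N)
CKY chart[0,6] = {N/(N\PP), NP/(NP\PP), PP, PP/(PP\PP), S/(S\PP)}; S ∉ chart

NO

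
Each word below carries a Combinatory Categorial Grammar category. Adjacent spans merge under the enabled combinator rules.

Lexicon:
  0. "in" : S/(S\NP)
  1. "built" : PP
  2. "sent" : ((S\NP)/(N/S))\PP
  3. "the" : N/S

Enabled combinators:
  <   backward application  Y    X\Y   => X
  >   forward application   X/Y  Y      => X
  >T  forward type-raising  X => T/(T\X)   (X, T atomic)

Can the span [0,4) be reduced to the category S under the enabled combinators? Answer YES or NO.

[0,4] S   >
  [0,1] "in" : S/(S\NP)
  [1,4] S\NP   >
    [1,3] (S\NP)/(N/S)   <
      [1,2] "built" : PP
      [2,3] "sent" : ((S\NP)/(N/S))\PP
    [3,4] "the" : N/S

YES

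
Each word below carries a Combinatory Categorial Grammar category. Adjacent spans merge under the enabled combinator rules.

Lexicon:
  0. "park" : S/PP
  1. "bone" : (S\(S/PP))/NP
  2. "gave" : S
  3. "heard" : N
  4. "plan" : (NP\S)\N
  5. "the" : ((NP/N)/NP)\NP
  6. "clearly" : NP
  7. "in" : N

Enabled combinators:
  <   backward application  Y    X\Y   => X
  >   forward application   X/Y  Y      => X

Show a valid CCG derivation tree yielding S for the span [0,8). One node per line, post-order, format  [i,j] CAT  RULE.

[0,8] S   <
  [0,1] "park" : S/PP
  [1,8] S\(S/PP)   >
    [1,2] "bone" : (S\(S/PP))/NP
    [2,8] NP   >
      [2,7] NP/N   >
        [2,6] (NP/N)/NP   <
          [2,5] NP   <
            [2,3] "gave" : S
            [3,5] NP\S   <
              [3,4] "heard" : N
              [4,5] "plan" : (NP\S)\N
          [5,6] "the" : ((NP/N)/NP)\NP
        [6,7] "clearly" : NP
      [7,8] "in" : N

[0,1] S/PP  lex  "park"
[1,2] (S\(S/PP))/NP  lex  "bone"
[2,3] S  lex  "gave"
[3,4] N  lex  "heard"
[4,5] (NP\S)\N  lex  "plan"
[3,5] NP\S  <  k=4
[2,5] NP  <  k=3
[5,6] ((NP/N)/NP)\NP  lex  "the"
[2,6] (NP/N)/NP  <  k=5
[6,7] NP  lex  "clearly"
[2,7] NP/N  >  k=6
[7,8] N  lex  "in"
[2,8] NP  >  k=7
[1,8] S\(S/PP)  >  k=2
[0,8] S  <  k=1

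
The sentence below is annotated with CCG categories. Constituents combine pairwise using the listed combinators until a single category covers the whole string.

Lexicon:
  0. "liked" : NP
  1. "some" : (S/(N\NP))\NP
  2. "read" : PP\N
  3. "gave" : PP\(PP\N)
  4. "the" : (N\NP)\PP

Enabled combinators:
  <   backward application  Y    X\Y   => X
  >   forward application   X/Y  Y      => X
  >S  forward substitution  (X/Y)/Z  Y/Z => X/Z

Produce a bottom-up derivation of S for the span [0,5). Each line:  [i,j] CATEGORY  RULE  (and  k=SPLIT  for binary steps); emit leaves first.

[0,1] NP  lex  "liked"
[1,2] (S/(N\NP))\NP  lex  "some"
[0,2] S/(N\NP)  <  k=1
[2,3] PP\N  lex  "read"
[3,4] PP\(PP\N)  lex  "gave"
[2,4] PP  <  k=3
[4,5] (N\NP)\PP  lex  "the"
[2,5] N\NP  <  k=4
[0,5] S  >  k=2

[0,5] S   >
  [0,2] S/(N\NP)   <
    [0,1] "liked" : NP
    [1,2] "some" : (S/(N\NP))\NP
  [2,5] N\NP   <
    [2,4] PP   <
      [2,3] "read" : PP\N
      [3,4] "gave" : PP\(PP\N)
    [4,5] "the" : (N\NP)\PP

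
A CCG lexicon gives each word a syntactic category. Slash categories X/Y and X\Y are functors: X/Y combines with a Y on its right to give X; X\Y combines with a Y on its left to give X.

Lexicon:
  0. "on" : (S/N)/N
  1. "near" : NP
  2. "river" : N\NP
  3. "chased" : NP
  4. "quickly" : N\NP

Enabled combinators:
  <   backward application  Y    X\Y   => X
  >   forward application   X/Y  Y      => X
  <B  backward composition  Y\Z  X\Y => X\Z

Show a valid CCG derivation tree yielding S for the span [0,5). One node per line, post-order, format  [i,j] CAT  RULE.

[0,1] (S/N)/N  lex  "on"
[1,2] NP  lex  "near"
[2,3] N\NP  lex  "river"
[1,3] N  <  k=2
[0,3] S/N  >  k=1
[3,4] NP  lex  "chased"
[4,5] N\NP  lex  "quickly"
[3,5] N  <  k=4
[0,5] S  >  k=3

[0,5] S   >
  [0,3] S/N   >
    [0,1] "on" : (S/N)/N
    [1,3] N   <
      [1,2] "near" : NP
      [2,3] "river" : N\NP
  [3,5] N   <
    [3,4] "chased" : NP
    [4,5] "quickly" : N\NP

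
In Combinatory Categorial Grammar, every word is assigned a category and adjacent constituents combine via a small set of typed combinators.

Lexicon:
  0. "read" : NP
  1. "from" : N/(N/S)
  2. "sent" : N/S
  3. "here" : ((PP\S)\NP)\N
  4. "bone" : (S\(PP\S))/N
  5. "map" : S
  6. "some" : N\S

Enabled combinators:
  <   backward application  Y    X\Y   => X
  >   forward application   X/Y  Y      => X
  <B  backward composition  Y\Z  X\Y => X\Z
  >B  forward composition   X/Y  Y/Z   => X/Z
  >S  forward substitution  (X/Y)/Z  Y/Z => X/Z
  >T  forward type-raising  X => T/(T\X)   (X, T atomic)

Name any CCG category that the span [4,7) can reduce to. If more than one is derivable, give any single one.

S\(PP\S)

[0,7] S   <
  [0,4] PP\S   <
    [0,1] "read" : NP
    [1,4] (PP\S)\NP   <
      [1,3] N   >
        [1,2] "from" : N/(N/S)
        [2,3] "sent" : N/S
      [3,4] "here" : ((PP\S)\NP)\N
  [4,7] S\(PP\S)   >
    [4,5] "bone" : (S\(PP\S))/N
    [5,7] N   >
      [5,6] N/(N\S)   >T
        [5,6] "map" : S
      [6,7] "some" : N\S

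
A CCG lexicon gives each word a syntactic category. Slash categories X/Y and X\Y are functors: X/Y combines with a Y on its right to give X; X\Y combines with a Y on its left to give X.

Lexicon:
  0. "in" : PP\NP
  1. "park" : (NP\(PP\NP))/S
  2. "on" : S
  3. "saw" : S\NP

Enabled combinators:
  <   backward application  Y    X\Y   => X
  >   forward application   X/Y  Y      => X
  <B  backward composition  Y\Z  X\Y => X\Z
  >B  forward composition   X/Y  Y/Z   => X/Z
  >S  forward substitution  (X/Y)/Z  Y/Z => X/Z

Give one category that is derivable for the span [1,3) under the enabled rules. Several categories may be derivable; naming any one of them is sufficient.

NP\(PP\NP)

[0,4] S   <
  [0,3] NP   <
    [0,1] "in" : PP\NP
    [1,3] NP\(PP\NP)   >
      [1,2] "park" : (NP\(PP\NP))/S
      [2,3] "on" : S
  [3,4] "saw" : S\NP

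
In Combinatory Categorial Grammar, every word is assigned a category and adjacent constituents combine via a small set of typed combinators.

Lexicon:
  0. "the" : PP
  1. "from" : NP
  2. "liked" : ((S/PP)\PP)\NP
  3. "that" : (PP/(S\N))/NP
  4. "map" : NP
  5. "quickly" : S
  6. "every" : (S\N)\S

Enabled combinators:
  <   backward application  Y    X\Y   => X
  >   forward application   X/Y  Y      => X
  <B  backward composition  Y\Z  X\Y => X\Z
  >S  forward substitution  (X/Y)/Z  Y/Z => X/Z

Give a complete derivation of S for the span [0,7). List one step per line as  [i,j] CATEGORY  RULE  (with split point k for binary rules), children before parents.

[0,7] S   >
  [0,3] S/PP   <
    [0,1] "the" : PP
    [1,3] (S/PP)\PP   <
      [1,2] "from" : NP
      [2,3] "liked" : ((S/PP)\PP)\NP
  [3,7] PP   >
    [3,5] PP/(S\N)   >
      [3,4] "that" : (PP/(S\N))/NP
      [4,5] "map" : NP
    [5,7] S\N   <
      [5,6] "quickly" : S
      [6,7] "every" : (S\N)\S

[0,1] PP  lex  "the"
[1,2] NP  lex  "from"
[2,3] ((S/PP)\PP)\NP  lex  "liked"
[1,3] (S/PP)\PP  <  k=2
[0,3] S/PP  <  k=1
[3,4] (PP/(S\N))/NP  lex  "that"
[4,5] NP  lex  "map"
[3,5] PP/(S\N)  >  k=4
[5,6] S  lex  "quickly"
[6,7] (S\N)\S  lex  "every"
[5,7] S\N  <  k=6
[3,7] PP  >  k=5
[0,7] S  >  k=3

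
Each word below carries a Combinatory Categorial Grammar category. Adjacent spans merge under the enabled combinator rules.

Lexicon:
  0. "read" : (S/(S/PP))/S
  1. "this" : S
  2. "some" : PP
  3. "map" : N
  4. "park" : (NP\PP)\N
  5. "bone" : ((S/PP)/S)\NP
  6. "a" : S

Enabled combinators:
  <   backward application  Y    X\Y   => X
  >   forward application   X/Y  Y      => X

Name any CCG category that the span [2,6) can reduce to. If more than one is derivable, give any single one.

[0,7] S   >
  [0,2] S/(S/PP)   >
    [0,1] "read" : (S/(S/PP))/S
    [1,2] "this" : S
  [2,7] S/PP   >
    [2,6] (S/PP)/S   <
      [2,5] NP   <
        [2,3] "some" : PP
        [3,5] NP\PP   <
          [3,4] "map" : N
          [4,5] "park" : (NP\PP)\N
      [5,6] "bone" : ((S/PP)/S)\NP
    [6,7] "a" : S

(S/PP)/S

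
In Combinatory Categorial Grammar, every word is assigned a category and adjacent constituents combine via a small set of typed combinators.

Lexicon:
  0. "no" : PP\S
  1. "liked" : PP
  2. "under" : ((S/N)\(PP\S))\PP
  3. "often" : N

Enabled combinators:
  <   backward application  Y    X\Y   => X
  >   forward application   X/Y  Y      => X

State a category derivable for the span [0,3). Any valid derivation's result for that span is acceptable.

[0,4] S   >
  [0,3] S/N   <
    [0,1] "no" : PP\S
    [1,3] (S/N)\(PP\S)   <
      [1,2] "liked" : PP
      [2,3] "under" : ((S/N)\(PP\S))\PP
  [3,4] "often" : N

S/N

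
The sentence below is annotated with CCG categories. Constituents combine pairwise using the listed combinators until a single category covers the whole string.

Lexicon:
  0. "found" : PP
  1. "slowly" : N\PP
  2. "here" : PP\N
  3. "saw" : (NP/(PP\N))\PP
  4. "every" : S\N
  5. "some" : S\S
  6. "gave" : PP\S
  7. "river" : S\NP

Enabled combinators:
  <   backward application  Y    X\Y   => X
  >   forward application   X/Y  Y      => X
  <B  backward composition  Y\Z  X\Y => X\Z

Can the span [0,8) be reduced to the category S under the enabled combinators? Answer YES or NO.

[0,8] S   <
  [0,7] NP   >
    [0,4] NP/(PP\N)   <
      [0,3] PP   <
        [0,2] N   <
          [0,1] "found" : PP
          [1,2] "slowly" : N\PP
        [2,3] "here" : PP\N
      [3,4] "saw" : (NP/(PP\N))\PP
    [4,7] PP\N   <B
      [4,5] "every" : S\N
      [5,7] PP\S   <B
        [5,6] "some" : S\S
        [6,7] "gave" : PP\S
  [7,8] "river" : S\NP

YES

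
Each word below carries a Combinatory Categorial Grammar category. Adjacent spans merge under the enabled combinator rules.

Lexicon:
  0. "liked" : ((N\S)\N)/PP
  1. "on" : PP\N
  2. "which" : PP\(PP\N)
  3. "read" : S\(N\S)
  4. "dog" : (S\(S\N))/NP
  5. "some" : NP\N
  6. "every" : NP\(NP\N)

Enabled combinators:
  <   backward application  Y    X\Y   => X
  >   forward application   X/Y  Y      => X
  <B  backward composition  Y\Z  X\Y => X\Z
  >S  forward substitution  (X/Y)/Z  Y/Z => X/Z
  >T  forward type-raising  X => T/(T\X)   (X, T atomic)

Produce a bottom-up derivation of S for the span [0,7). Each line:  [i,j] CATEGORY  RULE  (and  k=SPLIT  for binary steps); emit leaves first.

[0,1] ((N\S)\N)/PP  lex  "liked"
[1,2] PP\N  lex  "on"
[2,3] PP\(PP\N)  lex  "which"
[1,3] PP  <  k=2
[0,3] (N\S)\N  >  k=1
[3,4] S\(N\S)  lex  "read"
[0,4] S\N  <B  k=3
[4,5] (S\(S\N))/NP  lex  "dog"
[5,6] NP\N  lex  "some"
[6,7] NP\(NP\N)  lex  "every"
[5,7] NP  <  k=6
[4,7] S\(S\N)  >  k=5
[0,7] S  <  k=4

[0,7] S   <
  [0,4] S\N   <B
    [0,3] (N\S)\N   >
      [0,1] "liked" : ((N\S)\N)/PP
      [1,3] PP   <
        [1,2] "on" : PP\N
        [2,3] "which" : PP\(PP\N)
    [3,4] "read" : S\(N\S)
  [4,7] S\(S\N)   >
    [4,5] "dog" : (S\(S\N))/NP
    [5,7] NP   <
      [5,6] "some" : NP\N
      [6,7] "every" : NP\(NP\N)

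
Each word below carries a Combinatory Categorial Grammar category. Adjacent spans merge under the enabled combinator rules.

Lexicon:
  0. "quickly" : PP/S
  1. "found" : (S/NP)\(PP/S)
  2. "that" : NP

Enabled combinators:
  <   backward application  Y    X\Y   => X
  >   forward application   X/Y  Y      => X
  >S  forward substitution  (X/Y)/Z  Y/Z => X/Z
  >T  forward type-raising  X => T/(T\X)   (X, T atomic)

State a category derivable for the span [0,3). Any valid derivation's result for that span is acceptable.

[0,3] S   >
  [0,2] S/NP   <
    [0,1] "quickly" : PP/S
    [1,2] "found" : (S/NP)\(PP/S)
  [2,3] "that" : NP

S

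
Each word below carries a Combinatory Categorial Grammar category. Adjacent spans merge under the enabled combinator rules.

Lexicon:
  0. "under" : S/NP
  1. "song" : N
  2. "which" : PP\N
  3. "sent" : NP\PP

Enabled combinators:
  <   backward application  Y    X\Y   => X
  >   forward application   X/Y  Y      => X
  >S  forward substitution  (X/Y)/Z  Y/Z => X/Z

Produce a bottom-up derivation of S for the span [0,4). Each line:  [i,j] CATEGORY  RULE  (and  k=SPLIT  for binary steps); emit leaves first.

[0,4] S   >
  [0,1] "under" : S/NP
  [1,4] NP   <
    [1,3] PP   <
      [1,2] "song" : N
      [2,3] "which" : PP\N
    [3,4] "sent" : NP\PP

[0,1] S/NP  lex  "under"
[1,2] N  lex  "song"
[2,3] PP\N  lex  "which"
[1,3] PP  <  k=2
[3,4] NP\PP  lex  "sent"
[1,4] NP  <  k=3
[0,4] S  >  k=1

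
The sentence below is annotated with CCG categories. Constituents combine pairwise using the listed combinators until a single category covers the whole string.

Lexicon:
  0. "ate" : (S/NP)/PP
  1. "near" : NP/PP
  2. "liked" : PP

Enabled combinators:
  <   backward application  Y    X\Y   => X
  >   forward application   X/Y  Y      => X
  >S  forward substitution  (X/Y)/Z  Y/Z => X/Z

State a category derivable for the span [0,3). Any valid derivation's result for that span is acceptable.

[0,3] S   >
  [0,2] S/PP   >S
    [0,1] "ate" : (S/NP)/PP
    [1,2] "near" : NP/PP
  [2,3] "liked" : PP

S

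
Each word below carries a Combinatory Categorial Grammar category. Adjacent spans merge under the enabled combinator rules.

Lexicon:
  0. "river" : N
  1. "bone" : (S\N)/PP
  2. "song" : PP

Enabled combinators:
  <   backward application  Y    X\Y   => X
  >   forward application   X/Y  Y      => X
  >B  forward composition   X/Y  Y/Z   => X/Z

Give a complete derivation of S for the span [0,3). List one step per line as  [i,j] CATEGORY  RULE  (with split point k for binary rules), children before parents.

[0,3] S   <
  [0,1] "river" : N
  [1,3] S\N   >
    [1,2] "bone" : (S\N)/PP
    [2,3] "song" : PP

[0,1] N  lex  "river"
[1,2] (S\N)/PP  lex  "bone"
[2,3] PP  lex  "song"
[1,3] S\N  >  k=2
[0,3] S  <  k=1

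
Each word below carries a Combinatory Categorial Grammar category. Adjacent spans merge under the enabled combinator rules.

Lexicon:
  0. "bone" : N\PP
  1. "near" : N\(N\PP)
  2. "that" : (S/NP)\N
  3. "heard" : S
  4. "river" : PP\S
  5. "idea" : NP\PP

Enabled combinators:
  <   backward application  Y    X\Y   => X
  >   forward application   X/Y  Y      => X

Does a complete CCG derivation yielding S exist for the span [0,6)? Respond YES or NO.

[0,6] S   >
  [0,3] S/NP   <
    [0,2] N   <
      [0,1] "bone" : N\PP
      [1,2] "near" : N\(N\PP)
    [2,3] "that" : (S/NP)\N
  [3,6] NP   <
    [3,5] PP   <
      [3,4] "heard" : S
      [4,5] "river" : PP\S
    [5,6] "idea" : NP\PP

YES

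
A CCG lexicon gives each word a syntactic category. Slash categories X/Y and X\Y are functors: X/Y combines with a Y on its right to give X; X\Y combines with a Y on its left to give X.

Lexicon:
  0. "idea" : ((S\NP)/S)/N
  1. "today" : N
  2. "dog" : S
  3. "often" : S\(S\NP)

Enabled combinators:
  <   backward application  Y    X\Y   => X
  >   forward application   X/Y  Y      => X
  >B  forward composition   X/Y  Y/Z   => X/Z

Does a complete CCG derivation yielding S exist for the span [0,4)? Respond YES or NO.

[0,4] S   <
  [0,3] S\NP   >
    [0,2] (S\NP)/S   >
      [0,1] "idea" : ((S\NP)/S)/N
      [1,2] "today" : N
    [2,3] "dog" : S
  [3,4] "often" : S\(S\NP)

YES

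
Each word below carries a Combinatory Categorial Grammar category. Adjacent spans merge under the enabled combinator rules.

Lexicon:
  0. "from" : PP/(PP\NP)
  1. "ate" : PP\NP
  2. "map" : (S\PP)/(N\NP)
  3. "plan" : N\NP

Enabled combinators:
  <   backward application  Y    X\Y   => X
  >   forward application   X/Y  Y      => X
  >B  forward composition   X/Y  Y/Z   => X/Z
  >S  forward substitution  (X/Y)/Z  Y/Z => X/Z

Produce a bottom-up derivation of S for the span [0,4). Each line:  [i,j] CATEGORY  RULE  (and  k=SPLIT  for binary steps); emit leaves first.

[0,4] S   <
  [0,2] PP   >
    [0,1] "from" : PP/(PP\NP)
    [1,2] "ate" : PP\NP
  [2,4] S\PP   >
    [2,3] "map" : (S\PP)/(N\NP)
    [3,4] "plan" : N\NP

[0,1] PP/(PP\NP)  lex  "from"
[1,2] PP\NP  lex  "ate"
[0,2] PP  >  k=1
[2,3] (S\PP)/(N\NP)  lex  "map"
[3,4] N\NP  lex  "plan"
[2,4] S\PP  >  k=3
[0,4] S  <  k=2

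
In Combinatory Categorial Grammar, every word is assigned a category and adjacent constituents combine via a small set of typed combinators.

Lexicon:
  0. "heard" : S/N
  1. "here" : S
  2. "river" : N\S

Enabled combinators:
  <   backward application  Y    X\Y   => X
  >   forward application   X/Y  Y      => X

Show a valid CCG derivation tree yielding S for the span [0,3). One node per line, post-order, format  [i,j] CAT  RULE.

[0,3] S   >
  [0,1] "heard" : S/N
  [1,3] N   <
    [1,2] "here" : S
    [2,3] "river" : N\S

[0,1] S/N  lex  "heard"
[1,2] S  lex  "here"
[2,3] N\S  lex  "river"
[1,3] N  <  k=2
[0,3] S  >  k=1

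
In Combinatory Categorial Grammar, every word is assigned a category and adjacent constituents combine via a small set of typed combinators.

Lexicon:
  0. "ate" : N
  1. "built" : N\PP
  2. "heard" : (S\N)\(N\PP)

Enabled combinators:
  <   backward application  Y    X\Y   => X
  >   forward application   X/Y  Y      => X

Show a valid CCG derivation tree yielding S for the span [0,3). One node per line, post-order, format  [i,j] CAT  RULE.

[0,1] N  lex  "ate"
[1,2] N\PP  lex  "built"
[2,3] (S\N)\(N\PP)  lex  "heard"
[1,3] S\N  <  k=2
[0,3] S  <  k=1

[0,3] S   <
  [0,1] "ate" : N
  [1,3] S\N   <
    [1,2] "built" : N\PP
    [2,3] "heard" : (S\N)\(N\PP)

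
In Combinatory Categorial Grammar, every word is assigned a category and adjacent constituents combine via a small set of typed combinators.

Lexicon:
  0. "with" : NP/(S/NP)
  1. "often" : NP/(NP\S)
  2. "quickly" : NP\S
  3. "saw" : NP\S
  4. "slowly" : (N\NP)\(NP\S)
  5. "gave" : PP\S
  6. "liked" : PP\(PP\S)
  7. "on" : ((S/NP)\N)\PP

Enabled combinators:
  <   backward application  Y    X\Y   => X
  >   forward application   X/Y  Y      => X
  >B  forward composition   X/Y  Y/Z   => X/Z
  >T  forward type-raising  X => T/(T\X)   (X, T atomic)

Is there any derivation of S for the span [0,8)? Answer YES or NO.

NO

NP/(S/NP) NP/(NP\S) NP\S NP\S (N\NP)\(NP\S) PP\S PP\(PP\S) ((S/NP)\N)\PP
CKY chart[0,8] = {N/(N\NP), NP, NP/(NP\NP), PP/(PP\NP), S/(S\NP)}; S ∉ chart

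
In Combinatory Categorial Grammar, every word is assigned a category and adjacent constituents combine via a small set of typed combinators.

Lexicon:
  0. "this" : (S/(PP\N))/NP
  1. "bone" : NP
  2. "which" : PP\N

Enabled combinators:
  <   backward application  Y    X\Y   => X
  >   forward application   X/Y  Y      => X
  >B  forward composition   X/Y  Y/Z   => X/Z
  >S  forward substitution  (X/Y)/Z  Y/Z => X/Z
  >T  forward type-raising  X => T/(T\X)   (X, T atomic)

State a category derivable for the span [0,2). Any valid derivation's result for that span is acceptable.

[0,3] S   >
  [0,2] S/(PP\N)   >
    [0,1] "this" : (S/(PP\N))/NP
    [1,2] "bone" : NP
  [2,3] "which" : PP\N

S/(PP\N)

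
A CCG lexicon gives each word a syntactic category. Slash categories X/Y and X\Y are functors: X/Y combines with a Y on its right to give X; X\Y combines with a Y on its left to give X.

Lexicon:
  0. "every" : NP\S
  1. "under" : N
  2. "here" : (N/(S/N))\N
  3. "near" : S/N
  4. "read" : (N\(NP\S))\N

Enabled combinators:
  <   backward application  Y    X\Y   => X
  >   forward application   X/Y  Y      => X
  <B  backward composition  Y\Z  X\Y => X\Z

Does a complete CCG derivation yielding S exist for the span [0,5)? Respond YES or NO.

NO

NP\S N (N/(S/N))\N S/N (N\(NP\S))\N
CKY chart[0,5] = {N}; S ∉ chart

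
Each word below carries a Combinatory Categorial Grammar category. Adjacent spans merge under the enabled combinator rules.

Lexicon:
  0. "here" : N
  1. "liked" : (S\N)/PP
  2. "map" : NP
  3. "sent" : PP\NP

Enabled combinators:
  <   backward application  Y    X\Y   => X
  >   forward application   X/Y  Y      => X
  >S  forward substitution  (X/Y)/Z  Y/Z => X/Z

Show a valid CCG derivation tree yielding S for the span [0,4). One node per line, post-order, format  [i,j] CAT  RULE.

[0,4] S   <
  [0,1] "here" : N
  [1,4] S\N   >
    [1,2] "liked" : (S\N)/PP
    [2,4] PP   <
      [2,3] "map" : NP
      [3,4] "sent" : PP\NP

[0,1] N  lex  "here"
[1,2] (S\N)/PP  lex  "liked"
[2,3] NP  lex  "map"
[3,4] PP\NP  lex  "sent"
[2,4] PP  <  k=3
[1,4] S\N  >  k=2
[0,4] S  <  k=1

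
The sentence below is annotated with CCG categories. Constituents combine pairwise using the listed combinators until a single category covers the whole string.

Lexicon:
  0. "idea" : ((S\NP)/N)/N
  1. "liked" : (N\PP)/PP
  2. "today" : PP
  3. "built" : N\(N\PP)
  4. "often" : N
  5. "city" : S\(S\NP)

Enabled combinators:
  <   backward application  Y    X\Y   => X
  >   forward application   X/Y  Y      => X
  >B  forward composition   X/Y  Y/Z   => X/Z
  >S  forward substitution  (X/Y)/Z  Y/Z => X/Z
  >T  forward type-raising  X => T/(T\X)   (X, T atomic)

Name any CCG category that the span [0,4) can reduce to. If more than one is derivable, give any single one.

[0,6] S   <
  [0,5] S\NP   >
    [0,4] (S\NP)/N   >
      [0,1] "idea" : ((S\NP)/N)/N
      [1,4] N   <
        [1,3] N\PP   >
          [1,2] "liked" : (N\PP)/PP
          [2,3] "today" : PP
        [3,4] "built" : N\(N\PP)
    [4,5] "often" : N
  [5,6] "city" : S\(S\NP)

(S\NP)/N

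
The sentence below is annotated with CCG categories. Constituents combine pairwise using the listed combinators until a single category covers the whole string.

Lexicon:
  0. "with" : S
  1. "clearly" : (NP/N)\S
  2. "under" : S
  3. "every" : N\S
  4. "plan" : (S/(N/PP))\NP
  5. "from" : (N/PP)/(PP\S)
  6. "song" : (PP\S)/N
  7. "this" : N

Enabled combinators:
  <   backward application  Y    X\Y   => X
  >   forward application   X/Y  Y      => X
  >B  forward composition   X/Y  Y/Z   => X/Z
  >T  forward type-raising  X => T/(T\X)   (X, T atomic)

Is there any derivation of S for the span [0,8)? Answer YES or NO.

YES

[0,8] S   >
  [0,5] S/(N/PP)   <
    [0,4] NP   >
      [0,2] NP/N   <
        [0,1] "with" : S
        [1,2] "clearly" : (NP/N)\S
      [2,4] N   <
        [2,3] "under" : S
        [3,4] "every" : N\S
    [4,5] "plan" : (S/(N/PP))\NP
  [5,8] N/PP   >
    [5,6] "from" : (N/PP)/(PP\S)
    [6,8] PP\S   >
      [6,7] "song" : (PP\S)/N
      [7,8] "this" : N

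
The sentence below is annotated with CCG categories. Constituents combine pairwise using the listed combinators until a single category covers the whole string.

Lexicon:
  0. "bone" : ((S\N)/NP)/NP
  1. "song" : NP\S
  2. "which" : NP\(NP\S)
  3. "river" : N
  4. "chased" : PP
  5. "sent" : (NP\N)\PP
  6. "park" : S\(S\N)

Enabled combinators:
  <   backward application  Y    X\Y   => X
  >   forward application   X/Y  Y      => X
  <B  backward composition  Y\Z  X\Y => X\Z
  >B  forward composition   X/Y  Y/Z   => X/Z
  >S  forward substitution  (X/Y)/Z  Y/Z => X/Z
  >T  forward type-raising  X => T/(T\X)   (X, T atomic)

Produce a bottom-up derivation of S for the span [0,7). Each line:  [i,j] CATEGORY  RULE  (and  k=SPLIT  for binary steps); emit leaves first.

[0,7] S   <
  [0,6] S\N   >
    [0,3] (S\N)/NP   >
      [0,1] "bone" : ((S\N)/NP)/NP
      [1,3] NP   <
        [1,2] "song" : NP\S
        [2,3] "which" : NP\(NP\S)
    [3,6] NP   <
      [3,4] "river" : N
      [4,6] NP\N   <
        [4,5] "chased" : PP
        [5,6] "sent" : (NP\N)\PP
  [6,7] "park" : S\(S\N)

[0,1] ((S\N)/NP)/NP  lex  "bone"
[1,2] NP\S  lex  "song"
[2,3] NP\(NP\S)  lex  "which"
[1,3] NP  <  k=2
[0,3] (S\N)/NP  >  k=1
[3,4] N  lex  "river"
[4,5] PP  lex  "chased"
[5,6] (NP\N)\PP  lex  "sent"
[4,6] NP\N  <  k=5
[3,6] NP  <  k=4
[0,6] S\N  >  k=3
[6,7] S\(S\N)  lex  "park"
[0,7] S  <  k=6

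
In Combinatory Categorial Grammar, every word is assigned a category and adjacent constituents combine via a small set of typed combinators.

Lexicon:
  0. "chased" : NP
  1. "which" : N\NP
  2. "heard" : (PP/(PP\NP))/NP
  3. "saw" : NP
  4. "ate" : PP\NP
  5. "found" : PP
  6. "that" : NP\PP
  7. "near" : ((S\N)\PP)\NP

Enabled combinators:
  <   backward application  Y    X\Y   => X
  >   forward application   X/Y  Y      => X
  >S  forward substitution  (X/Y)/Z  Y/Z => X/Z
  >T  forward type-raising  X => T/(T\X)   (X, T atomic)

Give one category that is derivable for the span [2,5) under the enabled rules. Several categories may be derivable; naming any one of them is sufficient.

[0,8] S   <
  [0,2] N   <
    [0,1] "chased" : NP
    [1,2] "which" : N\NP
  [2,8] S\N   <
    [2,5] PP   >
      [2,4] PP/(PP\NP)   >
        [2,3] "heard" : (PP/(PP\NP))/NP
        [3,4] "saw" : NP
      [4,5] "ate" : PP\NP
    [5,8] (S\N)\PP   <
      [5,7] NP   <
        [5,6] "found" : PP
        [6,7] "that" : NP\PP
      [7,8] "near" : ((S\N)\PP)\NP

PP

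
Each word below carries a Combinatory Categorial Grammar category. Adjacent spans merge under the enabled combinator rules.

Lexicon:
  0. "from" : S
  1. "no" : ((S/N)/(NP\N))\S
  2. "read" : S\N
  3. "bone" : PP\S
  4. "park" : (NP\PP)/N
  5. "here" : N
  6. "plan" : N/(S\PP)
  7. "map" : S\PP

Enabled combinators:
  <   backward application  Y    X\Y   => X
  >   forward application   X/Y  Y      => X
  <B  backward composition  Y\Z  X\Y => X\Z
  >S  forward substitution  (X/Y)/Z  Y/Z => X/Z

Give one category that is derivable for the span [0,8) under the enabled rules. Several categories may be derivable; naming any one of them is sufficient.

S

[0,8] S   >
  [0,6] S/N   >
    [0,2] (S/N)/(NP\N)   <
      [0,1] "from" : S
      [1,2] "no" : ((S/N)/(NP\N))\S
    [2,6] NP\N   <B
      [2,4] PP\N   <B
        [2,3] "read" : S\N
        [3,4] "bone" : PP\S
      [4,6] NP\PP   >
        [4,5] "park" : (NP\PP)/N
        [5,6] "here" : N
  [6,8] N   >
    [6,7] "plan" : N/(S\PP)
    [7,8] "map" : S\PP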